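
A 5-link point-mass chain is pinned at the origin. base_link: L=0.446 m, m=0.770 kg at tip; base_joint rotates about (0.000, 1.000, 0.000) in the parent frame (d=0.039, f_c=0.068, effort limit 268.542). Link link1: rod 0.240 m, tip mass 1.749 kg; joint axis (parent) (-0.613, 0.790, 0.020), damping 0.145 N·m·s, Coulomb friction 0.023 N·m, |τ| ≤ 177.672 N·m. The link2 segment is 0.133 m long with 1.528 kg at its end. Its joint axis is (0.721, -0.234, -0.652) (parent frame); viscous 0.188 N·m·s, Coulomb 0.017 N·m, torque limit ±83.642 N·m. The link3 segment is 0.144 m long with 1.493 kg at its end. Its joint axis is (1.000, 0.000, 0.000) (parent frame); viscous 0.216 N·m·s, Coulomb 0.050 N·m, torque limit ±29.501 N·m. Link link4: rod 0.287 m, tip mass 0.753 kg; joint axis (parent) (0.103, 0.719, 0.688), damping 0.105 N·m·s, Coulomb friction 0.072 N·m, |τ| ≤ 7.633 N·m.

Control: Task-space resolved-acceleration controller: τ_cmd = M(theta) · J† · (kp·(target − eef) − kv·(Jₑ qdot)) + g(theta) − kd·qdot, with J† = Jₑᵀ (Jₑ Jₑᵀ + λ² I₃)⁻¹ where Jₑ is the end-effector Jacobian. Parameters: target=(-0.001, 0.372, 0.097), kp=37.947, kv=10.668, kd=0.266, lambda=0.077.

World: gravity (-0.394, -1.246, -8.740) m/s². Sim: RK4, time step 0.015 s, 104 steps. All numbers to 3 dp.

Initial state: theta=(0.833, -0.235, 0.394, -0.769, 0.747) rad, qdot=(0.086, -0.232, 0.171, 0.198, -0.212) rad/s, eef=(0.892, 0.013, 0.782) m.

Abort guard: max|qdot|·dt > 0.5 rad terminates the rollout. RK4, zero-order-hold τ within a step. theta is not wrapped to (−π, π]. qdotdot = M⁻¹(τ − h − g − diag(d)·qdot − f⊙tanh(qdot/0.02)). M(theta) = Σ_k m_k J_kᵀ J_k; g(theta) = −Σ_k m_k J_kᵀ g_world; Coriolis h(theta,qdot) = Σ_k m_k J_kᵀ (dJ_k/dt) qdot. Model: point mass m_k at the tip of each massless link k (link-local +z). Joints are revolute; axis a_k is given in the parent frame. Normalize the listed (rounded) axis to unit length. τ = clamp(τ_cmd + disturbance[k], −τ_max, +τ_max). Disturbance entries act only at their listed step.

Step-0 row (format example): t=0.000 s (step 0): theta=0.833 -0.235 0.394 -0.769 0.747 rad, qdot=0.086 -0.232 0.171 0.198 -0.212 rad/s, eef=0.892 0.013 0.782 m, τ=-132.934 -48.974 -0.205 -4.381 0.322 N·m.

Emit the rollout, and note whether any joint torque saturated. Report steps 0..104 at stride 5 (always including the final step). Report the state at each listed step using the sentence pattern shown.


t=0.075 s (step 5): theta=0.815 -0.407 0.371 -1.038 1.032 rad, qdot=-0.570 -3.429 -1.020 -5.465 5.345 rad/s, eef=0.825 0.030 0.756 m, τ=-51.879 -13.262 -2.901 -1.648 -0.487 N·m.
t=0.150 s (step 10): theta=0.752 -0.655 0.221 -1.439 1.380 rad, qdot=-1.098 -2.876 -3.012 -4.955 3.615 rad/s, eef=0.674 0.071 0.704 m, τ=-9.077 6.746 -3.169 -0.231 -0.426 N·m.
t=0.225 s (step 15): theta=0.655 -0.809 -0.080 -1.757 1.565 rad, qdot=-1.463 -1.086 -4.917 -3.498 1.282 rad/s, eef=0.517 0.114 0.634 m, τ=4.112 11.843 -0.652 2.066 -0.741 N·m.
t=0.300 s (step 20): theta=0.539 -0.807 -0.482 -1.953 1.581 rad, qdot=-1.538 1.132 -5.442 -1.661 -0.696 rad/s, eef=0.385 0.152 0.554 m, τ=15.742 13.140 2.602 3.071 -0.518 N·m.
t=0.375 s (step 25): theta=0.440 -0.654 -0.838 -2.015 1.478 rad, qdot=-1.006 2.775 -3.863 -0.082 -1.827 rad/s, eef=0.273 0.181 0.475 m, τ=33.171 15.070 5.246 2.593 0.191 N·m.
t=0.450 s (step 30): theta=0.403 -0.403 -1.052 -1.989 1.328 rad, qdot=0.102 3.957 -1.911 0.650 -2.057 rad/s, eef=0.183 0.195 0.412 m, τ=58.253 20.449 6.813 2.174 0.492 N·m.
t=0.525 s (step 35): theta=0.470 -0.035 -1.132 -1.929 1.168 rad, qdot=1.788 6.123 -0.201 0.939 -2.233 rad/s, eef=0.132 0.206 0.378 m, τ=63.281 23.861 5.825 2.772 0.106 N·m.
t=0.600 s (step 40): theta=0.616 0.471 -1.088 -1.828 1.072 rad, qdot=1.585 6.379 1.068 1.859 -0.022 rad/s, eef=0.135 0.237 0.363 m, τ=-79.388 -21.006 -6.073 0.952 -0.882 N·m.
t=0.675 s (step 45): theta=0.710 0.882 -0.998 -1.685 1.079 rad, qdot=1.070 4.706 1.206 1.859 0.061 rad/s, eef=0.145 0.287 0.330 m, τ=-45.793 -13.302 -5.900 -1.176 -0.695 N·m.
t=0.750 s (step 50): theta=0.792 1.194 -0.915 -1.553 1.079 rad, qdot=1.165 3.669 1.027 1.651 -0.050 rad/s, eef=0.139 0.327 0.285 m, τ=-32.553 -9.824 -6.078 -2.076 -0.626 N·m.
t=0.825 s (step 55): theta=0.890 1.438 -0.843 -1.438 1.074 rad, qdot=1.465 2.866 0.919 1.377 -0.131 rad/s, eef=0.123 0.351 0.237 m, τ=-27.939 -7.447 -6.646 -2.713 -0.564 N·m.
t=0.900 s (step 60): theta=1.011 1.626 -0.776 -1.346 1.061 rad, qdot=1.759 2.174 0.868 1.091 -0.209 rad/s, eef=0.104 0.362 0.193 m, τ=-25.489 -4.525 -7.097 -3.161 -0.453 N·m.
t=0.975 s (step 65): theta=1.151 1.767 -0.714 -1.274 1.045 rad, qdot=1.946 1.595 0.800 0.855 -0.220 rad/s, eef=0.085 0.365 0.157 m, τ=-23.404 -1.117 -7.244 -3.365 -0.348 N·m.
t=1.050 s (step 70): theta=1.300 1.869 -0.657 -1.217 1.029 rad, qdot=2.009 1.142 0.701 0.671 -0.199 rad/s, eef=0.068 0.363 0.130 m, τ=-21.324 2.306 -7.108 -3.341 -0.261 N·m.
t=1.125 s (step 75): theta=1.450 1.942 -0.609 -1.172 1.015 rad, qdot=1.974 0.813 0.585 0.534 -0.171 rad/s, eef=0.053 0.359 0.111 m, τ=-19.244 5.371 -6.779 -3.154 -0.195 N·m.
t=1.200 s (step 80): theta=1.595 1.994 -0.569 -1.136 1.003 rad, qdot=1.881 0.586 0.470 0.437 -0.152 rad/s, eef=0.041 0.356 0.099 m, τ=-17.201 7.912 -6.343 -2.871 -0.147 N·m.
t=1.275 s (step 85): theta=1.732 2.032 -0.538 -1.105 0.992 rad, qdot=1.759 0.435 0.372 0.372 -0.142 rad/s, eef=0.032 0.353 0.091 m, τ=-15.224 9.916 -5.858 -2.542 -0.115 N·m.
t=1.350 s (step 90): theta=1.859 2.060 -0.513 -1.079 0.981 rad, qdot=1.630 0.334 0.295 0.328 -0.138 rad/s, eef=0.026 0.350 0.086 m, τ=-13.330 11.441 -5.359 -2.197 -0.095 N·m.
t=1.425 s (step 95): theta=1.976 2.083 -0.493 -1.056 0.971 rad, qdot=1.505 0.265 0.236 0.298 -0.135 rad/s, eef=0.021 0.349 0.083 m, τ=-11.533 12.570 -4.864 -1.853 -0.084 N·m.
t=1.500 s (step 100): theta=2.085 2.100 -0.477 -1.034 0.961 rad, qdot=1.388 0.214 0.193 0.274 -0.131 rad/s, eef=0.017 0.348 0.082 m, τ=-9.842 13.384 -4.382 -1.518 -0.079 N·m.
t=1.560 s (step 104): theta=2.166 2.112 -0.466 -1.018 0.953 rad, qdot=1.302 0.181 0.167 0.258 -0.127 rad/s, eef=0.014 0.347 0.082 m.
any joint saturated: no


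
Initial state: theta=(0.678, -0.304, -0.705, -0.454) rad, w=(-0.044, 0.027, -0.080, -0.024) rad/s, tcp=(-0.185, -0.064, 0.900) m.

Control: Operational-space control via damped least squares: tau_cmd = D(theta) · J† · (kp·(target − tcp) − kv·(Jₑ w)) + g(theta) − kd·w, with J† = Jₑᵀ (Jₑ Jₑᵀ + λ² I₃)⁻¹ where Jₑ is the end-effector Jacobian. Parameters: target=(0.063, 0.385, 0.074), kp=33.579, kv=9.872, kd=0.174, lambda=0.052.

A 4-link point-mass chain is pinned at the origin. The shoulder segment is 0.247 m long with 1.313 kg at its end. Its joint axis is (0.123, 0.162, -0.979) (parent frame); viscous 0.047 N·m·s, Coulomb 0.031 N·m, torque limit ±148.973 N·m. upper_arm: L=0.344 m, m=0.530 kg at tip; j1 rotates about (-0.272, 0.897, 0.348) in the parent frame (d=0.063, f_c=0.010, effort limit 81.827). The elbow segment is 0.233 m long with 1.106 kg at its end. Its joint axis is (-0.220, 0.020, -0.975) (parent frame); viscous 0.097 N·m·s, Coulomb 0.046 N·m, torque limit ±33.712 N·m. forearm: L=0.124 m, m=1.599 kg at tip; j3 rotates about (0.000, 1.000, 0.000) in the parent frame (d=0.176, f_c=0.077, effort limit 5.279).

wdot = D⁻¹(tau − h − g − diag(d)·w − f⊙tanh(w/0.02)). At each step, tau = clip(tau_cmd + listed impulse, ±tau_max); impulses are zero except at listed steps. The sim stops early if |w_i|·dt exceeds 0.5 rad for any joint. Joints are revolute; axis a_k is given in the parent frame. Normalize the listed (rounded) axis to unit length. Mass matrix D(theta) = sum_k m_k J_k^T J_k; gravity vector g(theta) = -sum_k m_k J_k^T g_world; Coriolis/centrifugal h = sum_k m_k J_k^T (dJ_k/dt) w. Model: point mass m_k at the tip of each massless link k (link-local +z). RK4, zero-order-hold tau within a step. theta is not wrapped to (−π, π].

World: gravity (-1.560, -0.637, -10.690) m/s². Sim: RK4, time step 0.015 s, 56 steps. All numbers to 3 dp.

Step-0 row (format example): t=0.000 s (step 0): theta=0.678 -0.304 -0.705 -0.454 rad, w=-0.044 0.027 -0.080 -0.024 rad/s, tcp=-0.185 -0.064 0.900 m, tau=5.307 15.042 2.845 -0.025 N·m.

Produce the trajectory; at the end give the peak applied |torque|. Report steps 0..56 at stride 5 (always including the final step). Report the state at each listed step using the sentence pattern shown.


t=0.075 s (step 5): theta=0.948 -0.270 -0.650 -0.825 rad, w=5.050 0.591 1.409 -7.068 rad/s, tcp=-0.169 -0.040 0.878 m, tau=1.400 2.082 1.969 -0.059 N·m.
t=0.150 s (step 10): theta=1.299 -0.257 -0.544 -1.372 rad, w=4.187 -0.467 1.036 -7.193 rad/s, tcp=-0.125 0.004 0.829 m, tau=-0.993 -8.623 1.295 0.126 N·m.
t=0.225 s (step 15): theta=1.548 -0.351 -0.510 -1.877 rad, w=2.168 -2.004 0.152 -6.229 rad/s, tcp=-0.081 0.057 0.763 m, tau=-1.251 -9.281 0.857 1.013 N·m.
t=0.300 s (step 20): theta=1.640 -0.553 -0.507 -2.287 rad, w=0.418 -3.325 0.082 -4.617 rad/s, tcp=-0.051 0.123 0.694 m, tau=-0.168 -5.023 0.603 0.848 N·m.
t=0.375 s (step 25): theta=1.642 -0.838 -0.502 -2.558 rad, w=-0.276 -4.170 0.101 -2.603 rad/s, tcp=-0.032 0.208 0.619 m, tau=1.829 2.874 0.497 -0.327 N·m.
t=0.450 s (step 30): theta=1.608 -1.161 -0.485 -2.689 rad, w=-0.588 -4.322 0.289 -0.981 rad/s, tcp=-0.015 0.298 0.522 m, tau=3.991 12.386 0.527 -1.631 N·m.
t=0.525 s (step 35): theta=1.559 -1.470 -0.467 -2.720 rad, w=-0.681 -3.839 0.153 0.029 rad/s, tcp=0.001 0.363 0.408 m, tau=4.831 19.037 0.719 -2.450 N·m.
t=0.600 s (step 40): theta=1.507 -1.730 -0.458 -2.712 rad, w=-0.683 -3.062 0.037 0.214 rad/s, tcp=0.018 0.394 0.300 m, tau=4.416 21.129 0.904 -2.645 N·m.
t=0.675 s (step 45): theta=1.458 -1.928 -0.453 -2.693 rad, w=-0.599 -2.226 -0.043 0.263 rad/s, tcp=0.032 0.401 0.215 m, tau=3.764 20.308 1.042 -2.575 N·m.
t=0.750 s (step 50): theta=1.417 -2.067 -0.452 -2.676 rad, w=-0.463 -1.506 -0.090 0.177 rad/s, tcp=0.043 0.397 0.157 m, tau=3.306 18.311 1.116 -2.385 N·m.
t=0.825 s (step 55): theta=1.387 -2.159 -0.455 -2.667 rad, w=-0.318 -0.956 -0.088 0.077 rad/s, tcp=0.051 0.390 0.120 m, tau=3.073 16.282 1.134 -2.195 N·m.
t=0.840 s (step 56): theta=1.382 -2.173 -0.455 -2.666 rad, w=-0.291 -0.866 -0.085 0.061 rad/s, tcp=0.052 0.389 0.115 m.
max |tau| (N·m): 21.139


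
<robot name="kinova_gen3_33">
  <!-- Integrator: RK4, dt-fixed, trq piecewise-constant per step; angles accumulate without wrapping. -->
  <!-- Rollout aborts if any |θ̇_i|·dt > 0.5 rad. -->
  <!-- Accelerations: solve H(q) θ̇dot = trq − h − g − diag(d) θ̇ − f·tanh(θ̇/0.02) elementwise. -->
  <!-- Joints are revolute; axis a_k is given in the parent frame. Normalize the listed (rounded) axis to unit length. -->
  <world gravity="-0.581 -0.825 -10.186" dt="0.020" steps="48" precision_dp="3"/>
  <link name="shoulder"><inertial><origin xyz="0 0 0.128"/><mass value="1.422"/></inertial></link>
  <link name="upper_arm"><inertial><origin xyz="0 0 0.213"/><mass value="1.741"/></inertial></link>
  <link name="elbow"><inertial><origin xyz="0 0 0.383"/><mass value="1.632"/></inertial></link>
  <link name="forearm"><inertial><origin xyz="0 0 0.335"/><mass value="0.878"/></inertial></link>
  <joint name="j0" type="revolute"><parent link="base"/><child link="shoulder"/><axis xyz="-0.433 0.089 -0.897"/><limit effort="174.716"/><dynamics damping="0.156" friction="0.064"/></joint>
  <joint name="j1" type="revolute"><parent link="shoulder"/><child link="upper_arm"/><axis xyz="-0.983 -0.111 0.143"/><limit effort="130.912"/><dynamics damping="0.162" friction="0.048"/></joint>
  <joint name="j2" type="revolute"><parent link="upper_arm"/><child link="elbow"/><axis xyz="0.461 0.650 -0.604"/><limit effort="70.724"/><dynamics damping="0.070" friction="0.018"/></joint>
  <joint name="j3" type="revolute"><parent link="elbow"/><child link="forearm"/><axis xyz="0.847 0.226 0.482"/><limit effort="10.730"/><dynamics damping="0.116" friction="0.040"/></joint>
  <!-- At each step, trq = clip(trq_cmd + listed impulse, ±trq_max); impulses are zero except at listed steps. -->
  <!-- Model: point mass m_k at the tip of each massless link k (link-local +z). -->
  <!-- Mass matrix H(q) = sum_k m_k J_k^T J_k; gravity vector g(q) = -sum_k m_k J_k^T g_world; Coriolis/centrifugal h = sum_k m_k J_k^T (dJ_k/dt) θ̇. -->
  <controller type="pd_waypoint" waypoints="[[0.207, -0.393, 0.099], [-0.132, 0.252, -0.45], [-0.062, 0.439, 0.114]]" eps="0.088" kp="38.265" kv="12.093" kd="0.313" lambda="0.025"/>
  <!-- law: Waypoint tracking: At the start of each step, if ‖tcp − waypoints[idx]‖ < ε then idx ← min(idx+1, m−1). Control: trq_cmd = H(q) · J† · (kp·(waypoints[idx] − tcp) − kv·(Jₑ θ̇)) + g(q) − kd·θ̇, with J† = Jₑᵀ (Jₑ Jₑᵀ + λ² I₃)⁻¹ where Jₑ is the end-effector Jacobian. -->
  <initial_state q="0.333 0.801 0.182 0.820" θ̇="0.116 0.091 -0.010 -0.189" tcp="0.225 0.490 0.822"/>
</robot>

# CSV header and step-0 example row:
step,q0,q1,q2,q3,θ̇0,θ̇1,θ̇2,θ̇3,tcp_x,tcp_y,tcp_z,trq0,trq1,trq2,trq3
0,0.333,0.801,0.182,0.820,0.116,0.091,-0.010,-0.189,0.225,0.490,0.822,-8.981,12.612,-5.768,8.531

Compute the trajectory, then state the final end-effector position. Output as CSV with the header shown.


step,q0,q1,q2,q3,θ̇0,θ̇1,θ̇2,θ̇3,tcp_x,tcp_y,tcp_z,trq0,trq1,trq2,trq3
1,0.323,0.822,0.191,0.867,-1.060,1.955,0.857,4.842,0.226,0.486,0.815,-9.088,2.735,-2.691,5.011
2,0.295,0.871,0.214,0.990,-1.720,2.962,1.442,7.327,0.226,0.472,0.799,-10.463,-8.882,1.599,3.082
3,0.258,0.934,0.246,1.146,-2.011,3.322,1.811,8.238,0.226,0.453,0.775,-11.106,-17.812,5.275,1.807
4,0.217,1.001,0.285,1.311,-2.087,3.292,2.036,8.365,0.226,0.431,0.745,-10.833,-23.426,7.863,0.756
5,0.175,1.064,0.328,1.476,-2.057,3.063,2.196,8.147,0.224,0.407,0.713,-10.058,-26.517,9.480,-0.197
6,0.135,1.122,0.373,1.635,-1.981,2.745,2.347,7.787,0.222,0.383,0.679,-9.110,-27.944,10.377,-1.059
7,0.096,1.174,0.422,1.786,-1.885,2.395,2.517,7.375,0.220,0.358,0.646,-8.157,-28.333,10.779,-1.810
8,0.060,1.218,0.474,1.929,-1.780,2.041,2.715,6.946,0.217,0.332,0.613,-7.282,-28.086,10.850,-2.428
9,0.025,1.255,0.531,2.063,-1.667,1.695,2.936,6.513,0.214,0.307,0.583,-6.522,-27.452,10.698,-2.899
10,-0.007,1.286,0.592,2.189,-1.545,1.360,3.170,6.077,0.211,0.282,0.554,-5.903,-26.573,10.391,-3.220
11,-0.036,1.310,0.658,2.306,-1.412,1.031,3.398,5.636,0.209,0.257,0.528,-5.434,-25.519,9.968,-3.393
12,-0.063,1.327,0.728,2.414,-1.266,0.703,3.602,5.189,0.206,0.232,0.504,-5.104,-24.310,9.447,-3.429
13,-0.087,1.338,0.801,2.513,-1.108,0.367,3.761,4.734,0.204,0.208,0.483,-4.873,-22.932,8.829,-3.341
14,-0.107,1.342,0.878,2.603,-0.943,0.020,3.861,4.272,0.203,0.185,0.465,-4.675,-21.352,8.106,-3.149
15,-0.125,1.339,0.956,2.684,-0.776,-0.332,3.902,3.807,0.202,0.161,0.449,-4.398,-19.538,7.252,-2.874
16,-0.138,1.329,1.034,2.756,-0.609,-0.698,3.867,3.337,0.202,0.137,0.436,-4.045,-17.519,6.274,-2.535
17,-0.149,1.311,1.110,2.818,-0.445,-1.071,3.755,2.867,0.202,0.113,0.425,-3.632,-15.376,5.195,-2.156
18,-0.156,1.286,1.183,2.871,-0.290,-1.444,3.571,2.406,0.202,0.089,0.415,-3.233,-13.247,4.068,-1.757
19,-0.161,1.254,1.253,2.915,-0.148,-1.812,3.326,1.962,0.202,0.064,0.406,-2.951,-11.280,2.967,-1.359
20,-0.163,1.214,1.316,2.950,-0.028,-2.170,3.028,1.545,0.202,0.038,0.397,-2.837,-9.549,1.947,-0.977
21,-0.162,1.168,1.373,2.977,0.052,-2.515,2.687,1.159,0.202,0.012,0.389,-2.835,-8.027,1.020,-0.622
22,-0.161,1.114,1.424,2.997,0.080,-2.840,2.315,0.800,0.202,-0.013,0.380,-2.800,-6.553,0.125,-0.302
23,-0.159,1.054,1.466,3.009,0.047,-3.133,1.926,0.461,0.201,-0.039,0.370,-2.569,-4.953,-0.823,-0.019
24,-0.159,0.989,1.501,3.015,-0.042,-3.377,1.541,0.138,0.200,-0.063,0.359,-2.061,-3.113,-1.885,0.226
25,-0.161,0.920,1.528,3.015,-0.168,-3.552,1.188,-0.149,0.198,-0.087,0.347,-1.296,-1.021,-3.068,0.414
26,-0.166,0.848,1.548,3.010,-0.317,-3.652,0.873,-0.414,0.197,-0.110,0.334,-0.392,1.222,-4.299,0.558
27,-0.174,0.775,1.563,2.999,-0.466,-3.675,0.599,-0.662,0.196,-0.131,0.320,0.536,3.503,-5.504,0.670
28,-0.184,0.702,1.573,2.983,-0.587,-3.629,0.373,-0.875,0.195,-0.151,0.306,1.412,5.714,-6.615,0.746
29,-0.197,0.630,1.578,2.964,-0.654,-3.532,0.187,-1.038,0.194,-0.169,0.290,2.185,7.745,-7.571,0.785
30,-0.210,0.561,1.580,2.942,-0.653,-3.404,0.027,-1.148,0.193,-0.185,0.275,2.826,9.499,-8.323,0.793
31,-0.223,0.494,1.579,2.919,-0.595,-3.254,-0.111,-1.205,0.193,-0.200,0.259,3.326,10.920,-8.866,0.776
32,-0.234,0.431,1.576,2.894,-0.507,-3.087,-0.235,-1.225,0.193,-0.214,0.244,3.703,12.007,-9.211,0.746
33,-0.243,0.371,1.570,2.870,-0.425,-2.897,-0.331,-1.222,0.193,-0.225,0.230,3.985,12.806,-9.407,0.711
34,-0.251,0.315,1.563,2.845,-0.369,-2.678,-0.389,-1.206,0.193,-0.236,0.216,4.198,13.376,-9.505,0.675
35,-0.258,0.264,1.555,2.822,-0.338,-2.440,-0.411,-1.179,0.193,-0.245,0.203,4.356,13.763,-9.536,0.640
36,-0.265,0.218,1.547,2.798,-0.320,-2.195,-0.407,-1.146,0.193,-0.254,0.191,4.463,13.997,-9.513,0.606
37,-0.271,0.177,1.539,2.776,-0.308,-1.955,-0.389,-1.107,0.193,-0.261,0.180,4.524,14.102,-9.444,0.574
38,-0.277,0.140,1.532,2.754,-0.298,-1.728,-0.364,-1.065,0.193,-0.268,0.170,4.545,14.104,-9.336,0.542
39,-0.283,0.108,1.525,2.733,-0.286,-1.517,-0.336,-1.021,0.193,-0.274,0.160,4.534,14.024,-9.198,0.513
40,-0.289,0.079,1.519,2.713,-0.273,-1.324,-0.309,-0.977,0.193,-0.279,0.152,4.498,13.886,-9.041,0.485
41,-0.294,0.055,1.513,2.694,-0.259,-1.151,-0.284,-0.934,0.193,-0.284,0.145,4.445,13.709,-8.872,0.459
42,-0.299,0.033,1.507,2.676,-0.245,-0.997,-0.261,-0.891,0.193,-0.289,0.139,4.381,13.508,-8.699,0.435
43,-0.304,0.015,1.502,2.658,-0.230,-0.861,-0.240,-0.851,0.193,-0.293,0.133,4.311,13.297,-8.527,0.412
44,-0.308,-0.001,1.498,2.642,-0.216,-0.742,-0.223,-0.812,0.193,-0.297,0.128,4.239,13.086,-8.361,0.391
45,-0.313,-0.015,1.493,2.626,-0.201,-0.638,-0.207,-0.775,0.194,-0.301,0.124,4.169,12.881,-8.205,0.372
46,-0.317,-0.027,1.489,2.611,-0.187,-0.549,-0.194,-0.740,0.194,-0.305,0.120,4.101,12.689,-8.060,0.353
47,-0.320,-0.037,1.486,2.596,-0.173,-0.471,-0.182,-0.707,0.194,-0.308,0.117,-2.534,-19.023,14.007,4.770
48,-0.323,-0.050,1.496,2.602,-0.073,-0.800,1.212,1.240,0.192,-0.307,0.110,,,,
# final tcp position (m): 0.192 -0.307 0.110


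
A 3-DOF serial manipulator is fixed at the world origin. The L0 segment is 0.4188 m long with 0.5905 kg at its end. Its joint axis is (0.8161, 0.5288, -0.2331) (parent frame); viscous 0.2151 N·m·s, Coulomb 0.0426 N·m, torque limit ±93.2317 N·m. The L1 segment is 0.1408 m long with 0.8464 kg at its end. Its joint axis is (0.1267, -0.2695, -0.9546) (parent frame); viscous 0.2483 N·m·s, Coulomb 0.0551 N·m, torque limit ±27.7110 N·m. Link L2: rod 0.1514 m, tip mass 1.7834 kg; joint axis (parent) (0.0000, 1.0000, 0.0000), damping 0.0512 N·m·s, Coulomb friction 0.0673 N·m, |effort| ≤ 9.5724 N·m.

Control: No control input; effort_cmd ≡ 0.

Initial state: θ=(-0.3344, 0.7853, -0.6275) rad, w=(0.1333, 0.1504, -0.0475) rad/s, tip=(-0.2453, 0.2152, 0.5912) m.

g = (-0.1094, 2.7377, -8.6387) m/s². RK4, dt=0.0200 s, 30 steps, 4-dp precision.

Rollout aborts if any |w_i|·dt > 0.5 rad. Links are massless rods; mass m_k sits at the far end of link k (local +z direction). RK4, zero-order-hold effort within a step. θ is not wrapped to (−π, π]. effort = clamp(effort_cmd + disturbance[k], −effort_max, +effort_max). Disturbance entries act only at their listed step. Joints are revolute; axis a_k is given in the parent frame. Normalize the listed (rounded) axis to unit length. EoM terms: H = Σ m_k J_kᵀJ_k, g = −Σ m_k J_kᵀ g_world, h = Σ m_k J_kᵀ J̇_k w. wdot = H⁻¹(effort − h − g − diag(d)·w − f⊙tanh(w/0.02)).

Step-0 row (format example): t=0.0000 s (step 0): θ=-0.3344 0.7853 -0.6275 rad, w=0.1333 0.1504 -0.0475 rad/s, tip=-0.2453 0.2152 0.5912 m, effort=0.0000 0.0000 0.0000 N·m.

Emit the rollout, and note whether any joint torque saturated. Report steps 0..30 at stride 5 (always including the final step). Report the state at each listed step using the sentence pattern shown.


t=0.1000 s (step 5): θ=-0.3476 0.7990 -0.8118 rad, w=-0.4542 0.2604 -3.3990 rad/s, tip=-0.2573 0.2291 0.5604 m, effort=0.0000 0.0000 0.0000 N·m.
t=0.2000 s (step 10): θ=-0.4480 0.8490 -1.2464 rad, w=-1.7004 0.8391 -4.9224 rad/s, tip=-0.2864 0.2730 0.4576 m, effort=0.0000 0.0000 0.0000 N·m.
t=0.3000 s (step 15): θ=-0.7146 0.9993 -1.7037 rad, w=-3.7022 2.3705 -3.5989 rad/s, tip=-0.3128 0.3291 0.2861 m, effort=0.0000 0.0000 0.0000 N·m.
t=0.4000 s (step 20): θ=-1.1746 1.3507 -1.7980 rad, w=-5.3152 4.7327 2.6062 rad/s, tip=-0.3482 0.3828 0.0561 m, effort=0.0000 0.0000 0.0000 N·m.
t=0.5000 s (step 25): θ=-1.7558 2.1450 -1.0547 rad, w=-6.2839 14.7300 12.0920 rad/s, tip=-0.4099 0.4039 -0.2439 m, effort=0.0000 0.0000 0.0000 N·m.
t=0.6000 s (step 30): θ=-2.3155 3.3144 -0.2503 rad, w=-5.3185 4.8600 3.3726 rad/s, tip=-0.3980 0.2130 -0.5129 m.
any joint saturated: no


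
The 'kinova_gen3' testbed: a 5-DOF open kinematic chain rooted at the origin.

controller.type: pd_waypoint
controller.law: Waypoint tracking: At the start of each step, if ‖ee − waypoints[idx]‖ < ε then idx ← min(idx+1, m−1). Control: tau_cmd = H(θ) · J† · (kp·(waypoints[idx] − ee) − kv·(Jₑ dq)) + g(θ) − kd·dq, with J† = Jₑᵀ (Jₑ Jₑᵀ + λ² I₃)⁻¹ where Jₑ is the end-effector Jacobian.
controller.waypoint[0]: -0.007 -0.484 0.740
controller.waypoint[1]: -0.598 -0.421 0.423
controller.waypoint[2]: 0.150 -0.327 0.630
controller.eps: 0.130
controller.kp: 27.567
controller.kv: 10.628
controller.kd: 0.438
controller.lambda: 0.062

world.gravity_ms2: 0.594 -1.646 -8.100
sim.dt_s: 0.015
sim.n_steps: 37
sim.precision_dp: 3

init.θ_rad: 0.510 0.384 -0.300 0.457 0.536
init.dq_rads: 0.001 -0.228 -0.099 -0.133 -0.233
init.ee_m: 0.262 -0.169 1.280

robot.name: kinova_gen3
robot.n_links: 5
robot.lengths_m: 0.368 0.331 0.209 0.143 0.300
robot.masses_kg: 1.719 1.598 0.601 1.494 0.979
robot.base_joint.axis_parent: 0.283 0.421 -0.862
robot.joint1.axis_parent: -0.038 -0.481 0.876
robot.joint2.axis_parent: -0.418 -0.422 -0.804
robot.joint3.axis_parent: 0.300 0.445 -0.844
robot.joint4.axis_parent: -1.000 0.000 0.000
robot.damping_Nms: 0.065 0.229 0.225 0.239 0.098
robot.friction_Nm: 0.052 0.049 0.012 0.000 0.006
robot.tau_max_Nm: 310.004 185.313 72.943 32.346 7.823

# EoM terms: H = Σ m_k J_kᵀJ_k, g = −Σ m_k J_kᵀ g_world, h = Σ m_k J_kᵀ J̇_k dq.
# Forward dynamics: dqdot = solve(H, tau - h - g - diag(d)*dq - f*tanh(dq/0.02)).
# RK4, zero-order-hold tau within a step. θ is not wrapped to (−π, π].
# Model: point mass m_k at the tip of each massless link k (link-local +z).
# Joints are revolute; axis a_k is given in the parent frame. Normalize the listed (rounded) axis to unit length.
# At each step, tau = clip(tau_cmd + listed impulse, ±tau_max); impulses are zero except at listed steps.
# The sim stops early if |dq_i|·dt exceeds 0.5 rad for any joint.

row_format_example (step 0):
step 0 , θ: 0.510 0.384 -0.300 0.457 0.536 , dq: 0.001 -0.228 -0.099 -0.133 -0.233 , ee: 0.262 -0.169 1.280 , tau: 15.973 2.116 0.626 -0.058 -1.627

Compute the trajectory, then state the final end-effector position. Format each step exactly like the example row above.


step 1 , θ: 0.518 0.392 -0.301 0.460 0.539 , dq: 1.039 1.202 -0.036 0.478 0.654 , ee: 0.262 -0.172 1.279 , tau: 13.157 1.723 0.828 -0.551 -1.723
step 2 , θ: 0.540 0.416 -0.300 0.468 0.554 , dq: 1.880 2.093 0.149 0.600 1.251 , ee: 0.262 -0.175 1.277 , tau: 11.369 1.325 0.806 -0.713 -1.651
step 3 , θ: 0.573 0.452 -0.296 0.476 0.576 , dq: 2.592 2.624 0.396 0.433 1.699 , ee: 0.260 -0.181 1.274 , tau: 9.917 1.010 0.659 -0.720 -1.510
step 4 , θ: 0.617 0.494 -0.289 0.480 0.604 , dq: 3.211 2.916 0.639 0.086 2.051 , ee: 0.258 -0.188 1.270 , tau: 8.340 0.850 0.489 -0.671 -1.338
step 5 , θ: 0.669 0.539 -0.278 0.478 0.637 , dq: 3.752 3.043 0.831 -0.370 2.314 , ee: 0.254 -0.196 1.265 , tau: 6.400 0.887 0.376 -0.631 -1.150
step 6 , θ: 0.729 0.584 -0.264 0.469 0.673 , dq: 4.217 3.053 0.947 -0.880 2.484 , ee: 0.250 -0.205 1.260 , tau: 4.052 1.139 0.378 -0.640 -0.955
step 7 , θ: 0.795 0.630 -0.250 0.452 0.711 , dq: 4.601 2.977 0.978 -1.391 2.560 , ee: 0.246 -0.216 1.253 , tau: 1.395 1.594 0.517 -0.715 -0.762
step 8 , θ: 0.866 0.674 -0.236 0.428 0.749 , dq: 4.896 2.839 0.925 -1.859 2.554 , ee: 0.241 -0.227 1.246 , tau: -1.396 2.223 0.791 -0.858 -0.585
step 9 , θ: 0.941 0.715 -0.223 0.397 0.787 , dq: 5.100 2.658 0.803 -2.249 2.489 , ee: 0.236 -0.239 1.237 , tau: -4.137 2.983 1.171 -1.060 -0.435
step 10 , θ: 1.018 0.753 -0.212 0.361 0.823 , dq: 5.214 2.449 0.629 -2.541 2.392 , ee: 0.232 -0.252 1.228 , tau: -6.681 3.831 1.617 -1.305 -0.325
step 11 , θ: 1.097 0.788 -0.205 0.321 0.859 , dq: 5.245 2.225 0.426 -2.728 2.288 , ee: 0.227 -0.266 1.217 , tau: -8.930 4.721 2.085 -1.575 -0.259
step 12 , θ: 1.175 0.820 -0.200 0.280 0.892 , dq: 5.205 1.994 0.216 -2.818 2.191 , ee: 0.223 -0.280 1.206 , tau: -10.833 5.613 2.536 -1.852 -0.235
step 13 , θ: 1.253 0.848 -0.198 0.237 0.924 , dq: 5.104 1.765 0.015 -2.825 2.109 , ee: 0.219 -0.294 1.194 , tau: -12.378 6.474 2.942 -2.119 -0.247
step 14 , θ: 1.328 0.873 -0.199 0.195 0.955 , dq: 4.960 1.541 -0.154 -2.771 2.040 , ee: 0.215 -0.308 1.181 , tau: -13.574 7.278 3.280 -2.364 -0.287
step 15 , θ: 1.401 0.895 -0.203 0.155 0.985 , dq: 4.782 1.332 -0.298 -2.669 1.983 , ee: 0.211 -0.322 1.168 , tau: -14.457 8.003 3.549 -2.582 -0.347
step 16 , θ: 1.471 0.913 -0.208 0.116 1.015 , dq: 4.582 1.140 -0.414 -2.536 1.936 , ee: 0.208 -0.335 1.155 , tau: -15.066 8.636 3.751 -2.765 -0.420
step 17 , θ: 1.539 0.929 -0.215 0.079 1.043 , dq: 4.371 0.967 -0.503 -2.387 1.892 , ee: 0.205 -0.349 1.142 , tau: -15.442 9.173 3.888 -2.914 -0.499
step 18 , θ: 1.602 0.942 -0.223 0.044 1.072 , dq: 4.155 0.814 -0.566 -2.232 1.849 , ee: 0.201 -0.362 1.128 , tau: -15.625 9.615 3.969 -3.027 -0.579
step 19 , θ: 1.663 0.953 -0.232 0.012 1.099 , dq: 3.940 0.679 -0.607 -2.079 1.805 , ee: 0.198 -0.375 1.115 , tau: -15.654 9.966 4.003 -3.109 -0.659
step 20 , θ: 1.721 0.963 -0.241 -0.018 1.126 , dq: 3.730 0.564 -0.630 -1.931 1.759 , ee: 0.195 -0.387 1.102 , tau: -15.562 10.235 4.000 -3.160 -0.735
step 21 , θ: 1.775 0.971 -0.251 -0.046 1.152 , dq: 3.528 0.465 -0.639 -1.793 1.711 , ee: 0.191 -0.399 1.089 , tau: -15.378 10.429 3.967 -3.187 -0.809
step 22 , θ: 1.827 0.977 -0.260 -0.072 1.177 , dq: 3.335 0.383 -0.638 -1.664 1.661 , ee: 0.188 -0.410 1.077 , tau: -15.124 10.560 3.911 -3.191 -0.878
step 23 , θ: 1.875 0.982 -0.270 -0.096 1.201 , dq: 3.154 0.315 -0.628 -1.547 1.610 , ee: 0.184 -0.421 1.064 , tau: -14.819 10.635 3.840 -3.176 -0.944
step 24 , θ: 1.921 0.986 -0.279 -0.118 1.225 , dq: 2.983 0.259 -0.613 -1.440 1.559 , ee: 0.181 -0.431 1.052 , tau: -14.480 10.664 3.757 -3.147 -1.007
step 25 , θ: 1.965 0.990 -0.288 -0.139 1.248 , dq: 2.824 0.214 -0.594 -1.343 1.509 , ee: 0.177 -0.440 1.041 , tau: -14.118 10.655 3.666 -3.105 -1.066
step 26 , θ: 2.006 0.993 -0.297 -0.159 1.270 , dq: 2.675 0.179 -0.572 -1.256 1.459 , ee: 0.173 -0.449 1.030 , tau: -13.742 10.615 3.571 -3.054 -1.123
step 27 , θ: 2.045 0.995 -0.305 -0.177 1.292 , dq: 2.536 0.152 -0.549 -1.178 1.410 , ee: 0.169 -0.457 1.019 , tau: -13.360 10.551 3.474 -2.995 -1.176
step 28 , θ: 2.082 0.998 -0.313 -0.194 1.313 , dq: 2.408 0.131 -0.525 -1.108 1.362 , ee: 0.165 -0.465 1.009 , tau: -12.977 10.468 3.376 -2.931 -1.227
step 29 , θ: 2.118 1.000 -0.321 -0.210 1.333 , dq: 2.288 0.116 -0.500 -1.045 1.316 , ee: 0.161 -0.472 0.999 , tau: -12.597 10.371 3.279 -2.864 -1.276
step 30 , θ: 2.151 1.001 -0.328 -0.225 1.352 , dq: 2.177 0.106 -0.476 -0.988 1.271 , ee: 0.157 -0.479 0.989 , tau: -12.224 10.263 3.184 -2.794 -1.322
step 31 , θ: 2.183 1.003 -0.335 -0.240 1.371 , dq: 2.073 0.099 -0.452 -0.937 1.228 , ee: 0.153 -0.485 0.980 , tau: -11.858 10.148 3.091 -2.724 -1.366
step 32 , θ: 2.213 1.004 -0.342 -0.253 1.389 , dq: 1.976 0.095 -0.428 -0.891 1.186 , ee: 0.149 -0.490 0.971 , tau: -11.503 10.029 3.001 -2.653 -1.408
step 33 , θ: 2.242 1.006 -0.348 -0.266 1.407 , dq: 1.886 0.093 -0.405 -0.849 1.147 , ee: 0.144 -0.495 0.962 , tau: -11.158 9.906 2.915 -2.582 -1.448
step 34 , θ: 2.270 1.007 -0.354 -0.279 1.424 , dq: 1.802 0.094 -0.383 -0.811 1.108 , ee: 0.140 -0.500 0.954 , tau: -10.825 9.783 2.831 -2.513 -1.486
step 35 , θ: 2.296 1.008 -0.360 -0.291 1.440 , dq: 1.723 0.096 -0.362 -0.777 1.071 , ee: 0.136 -0.504 0.946 , tau: -10.503 9.661 2.750 -2.445 -1.523
step 36 , θ: 2.322 1.010 -0.365 -0.302 1.456 , dq: 1.649 0.098 -0.342 -0.745 1.036 , ee: 0.132 -0.508 0.938 , tau: -10.193 9.540 2.673 -2.380 -1.558
step 37 , θ: 2.346 1.011 -0.370 -0.313 1.471 , dq: 1.579 0.102 -0.322 -0.716 1.002 , ee: 0.128 -0.511 0.931
final ee position (m): 0.128 -0.511 0.931


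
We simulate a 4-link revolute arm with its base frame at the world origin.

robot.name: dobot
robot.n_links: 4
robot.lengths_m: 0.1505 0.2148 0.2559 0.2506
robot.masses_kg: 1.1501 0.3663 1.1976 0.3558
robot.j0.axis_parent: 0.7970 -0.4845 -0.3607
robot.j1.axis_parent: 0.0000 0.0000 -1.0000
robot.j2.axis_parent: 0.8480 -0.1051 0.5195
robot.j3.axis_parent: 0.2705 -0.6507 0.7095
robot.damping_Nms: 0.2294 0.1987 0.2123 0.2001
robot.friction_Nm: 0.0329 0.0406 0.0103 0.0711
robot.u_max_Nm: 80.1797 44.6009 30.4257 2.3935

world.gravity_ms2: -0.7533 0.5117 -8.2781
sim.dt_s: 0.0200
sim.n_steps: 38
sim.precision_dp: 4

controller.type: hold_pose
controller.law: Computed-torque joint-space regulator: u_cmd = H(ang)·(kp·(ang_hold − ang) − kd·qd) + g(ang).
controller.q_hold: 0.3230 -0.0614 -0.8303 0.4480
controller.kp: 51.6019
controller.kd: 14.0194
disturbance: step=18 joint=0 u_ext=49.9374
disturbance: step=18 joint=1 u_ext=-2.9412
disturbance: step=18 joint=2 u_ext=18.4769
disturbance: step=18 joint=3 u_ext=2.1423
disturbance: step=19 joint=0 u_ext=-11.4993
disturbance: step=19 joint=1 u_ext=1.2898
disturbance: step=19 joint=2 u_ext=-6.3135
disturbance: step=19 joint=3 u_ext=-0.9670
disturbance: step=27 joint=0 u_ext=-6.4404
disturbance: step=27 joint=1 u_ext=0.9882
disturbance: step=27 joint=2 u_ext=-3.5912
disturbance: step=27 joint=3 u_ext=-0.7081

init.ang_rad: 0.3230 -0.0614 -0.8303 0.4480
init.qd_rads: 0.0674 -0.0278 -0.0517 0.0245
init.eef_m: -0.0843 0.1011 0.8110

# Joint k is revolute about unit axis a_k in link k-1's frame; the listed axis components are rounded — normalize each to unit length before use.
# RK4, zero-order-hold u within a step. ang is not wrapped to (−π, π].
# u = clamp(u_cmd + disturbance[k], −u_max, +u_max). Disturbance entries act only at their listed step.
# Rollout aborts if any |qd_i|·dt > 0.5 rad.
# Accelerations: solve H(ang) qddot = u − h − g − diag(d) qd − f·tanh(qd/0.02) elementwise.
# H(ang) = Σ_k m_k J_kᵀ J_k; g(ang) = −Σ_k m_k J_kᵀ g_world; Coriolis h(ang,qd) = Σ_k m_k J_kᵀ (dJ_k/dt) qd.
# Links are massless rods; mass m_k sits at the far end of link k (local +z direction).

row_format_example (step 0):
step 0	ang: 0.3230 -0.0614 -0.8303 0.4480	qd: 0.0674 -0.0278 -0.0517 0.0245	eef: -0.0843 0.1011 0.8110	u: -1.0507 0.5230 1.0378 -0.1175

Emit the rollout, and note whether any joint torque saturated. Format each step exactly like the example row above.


step 1	ang: 0.3240 -0.0620 -0.8308 0.4473	qd: 0.0406 -0.0023 -0.0241 0.0601	eef: -0.0846 0.1007 0.8109	u: -0.9588 0.5079 1.0649 -0.1144
step 2	ang: 0.3246 -0.0624 -0.8308 0.4468	qd: 0.0235 0.0079 -0.0098 0.0673	eef: -0.0848 0.1004 0.8110	u: -0.8862 0.4986 1.0894 -0.1106
step 3	ang: 0.3249 -0.0626 -0.8307 0.4464	qd: 0.0130 0.0126 -0.0046 0.0695	eef: -0.0850 0.1002 0.8110	u: -0.8302 0.4924 1.1102 -0.1074
step 4	ang: 0.3251 -0.0627 -0.8305 0.4460	qd: 0.0068 0.0149 -0.0044 0.0705	eef: -0.0850 0.1001 0.8110	u: -0.7878 0.4880 1.1274 -0.1047
step 5	ang: 0.3251 -0.0628 -0.8303 0.4456	qd: 0.0032 0.0161 -0.0062 0.0709	eef: -0.0851 0.1000 0.8111	u: -0.7556 0.4847 1.1413 -0.1025
step 6	ang: 0.3251 -0.0629 -0.8301 0.4452	qd: 0.0009 0.0168 -0.0084 0.0711	eef: -0.0851 0.1000 0.8111	u: -0.7310 0.4822 1.1522 -0.1008
step 7	ang: 0.3250 -0.0630 -0.8300 0.4449	qd: -0.0004 0.0172 -0.0104 0.0711	eef: -0.0850 0.1000 0.8111	u: -0.7121 0.4804 1.1608 -0.0994
step 8	ang: 0.3250 -0.0631 -0.8299 0.4445	qd: -0.0013 0.0175 -0.0120 0.0712	eef: -0.0850 0.1001 0.8111	u: -0.6974 0.4789 1.1675 -0.0982
step 9	ang: 0.3249 -0.0632 -0.8299 0.4441	qd: -0.0018 0.0177 -0.0131 0.0713	eef: -0.0849 0.1001 0.8111	u: -0.6861 0.4778 1.1727 -0.0973
step 10	ang: 0.3248 -0.0633 -0.8299 0.4437	qd: -0.0021 0.0179 -0.0139 0.0715	eef: -0.0849 0.1002 0.8111	u: -0.6772 0.4770 1.1767 -0.0966
step 11	ang: 0.3247 -0.0633 -0.8299 0.4434	qd: -0.0022 0.0180 -0.0144 0.0717	eef: -0.0848 0.1003 0.8111	u: -0.6703 0.4764 1.1798 -0.0961
step 12	ang: 0.3246 -0.0634 -0.8299 0.4430	qd: -0.0022 0.0181 -0.0147 0.0720	eef: -0.0847 0.1003 0.8111	u: -0.6650 0.4760 1.1822 -0.0956
step 13	ang: 0.3245 -0.0635 -0.8299 0.4426	qd: -0.0022 0.0182 -0.0148 0.0722	eef: -0.0846 0.1004 0.8111	u: -0.6608 0.4756 1.1840 -0.0952
step 14	ang: 0.3244 -0.0635 -0.8299 0.4423	qd: -0.0021 0.0182 -0.0148 0.0726	eef: -0.0846 0.1005 0.8111	u: -0.6575 0.4754 1.1854 -0.0949
step 15	ang: 0.3243 -0.0636 -0.8299 0.4419	qd: -0.0019 0.0183 -0.0147 0.0729	eef: -0.0845 0.1006 0.8111	u: -0.6550 0.4753 1.1865 -0.0947
step 16	ang: 0.3242 -0.0637 -0.8298 0.4416	qd: -0.0017 0.0183 -0.0146 0.0732	eef: -0.0844 0.1007 0.8111	u: -0.6529 0.4752 1.1873 -0.0945
step 17	ang: 0.3241 -0.0637 -0.8298 0.4412	qd: -0.0015 0.0184 -0.0144 0.0736	eef: -0.0843 0.1007 0.8111	u: -0.6514 0.4751 1.1879 -0.0943
step 18	ang: 0.3241 -0.0638 -0.8298 0.4409	qd: -0.0013 0.0184 -0.0142 0.0739	eef: -0.0843 0.1008 0.8111	u: 49.2873 -2.4661 19.6653 2.0481
step 19	ang: 0.3452 -0.0653 -0.8397 0.4354	qd: 2.0961 -0.1106 -0.9314 -0.4300	eef: -0.0889 0.0916 0.8106	u: -26.7672 2.5991 -10.5882 -1.6965
step 20	ang: 0.3796 -0.0658 -0.8619 0.4306	qd: 1.3446 0.0218 -1.3055 -0.1281	eef: -0.0949 0.0787 0.8087	u: -8.9065 0.7094 -1.3942 -0.3336
step 21	ang: 0.4011 -0.0650 -0.8819 0.4298	qd: 0.8199 0.0406 -0.7014 -0.0544	eef: -0.0970 0.0724 0.8065	u: -7.1793 0.6561 -0.9003 -0.2912
step 22	ang: 0.4138 -0.0640 -0.8922 0.4296	qd: 0.4584 0.0248 -0.3258 -0.1149	eef: -0.0984 0.0682 0.8055	u: -5.7999 0.6236 -0.4798 -0.2463
step 23	ang: 0.4205 -0.0633 -0.8967 0.4290	qd: 0.2097 0.0178 -0.1086 -0.1000	eef: -0.0993 0.0656 0.8050	u: -4.6986 0.6022 -0.1270 -0.2130
step 24	ang: 0.4230 -0.0626 -0.8978 0.4289	qd: 0.0382 0.0087 0.0180 -0.0785	eef: -0.0997 0.0644 0.8049	u: -3.8192 0.5872 0.1653 -0.1861
step 25	ang: 0.4227 -0.0622 -0.8971 0.4293	qd: -0.0697 -0.0028 0.0699 -0.0540	eef: -0.0997 0.0643 0.8050	u: -3.1313 0.5746 0.4095 -0.1636
step 26	ang: 0.4206 -0.0620 -0.8957 0.4301	qd: -0.1407 -0.0126 0.0937 -0.0397	eef: -0.0994 0.0651 0.8052	u: -2.5878 0.5625 0.6078 -0.1445
step 27	ang: 0.4174 -0.0619 -0.8939 0.4311	qd: -0.1877 -0.0194 0.1056 -0.0327	eef: -0.0989 0.0664 0.8053	u: -8.5956 1.5389 -2.8243 -0.8366
step 28	ang: 0.4131 -0.0620 -0.8964 0.4291	qd: -0.2470 0.0165 -0.3448 -0.1646	eef: -0.0963 0.0699 0.8050	u: 0.0790 0.2498 1.9321 0.0637
step 29	ang: 0.4078 -0.0613 -0.9016 0.4281	qd: -0.2776 0.0140 -0.1582 -0.1039	eef: -0.0925 0.0748 0.8044	u: -0.0270 0.3061 1.8005 0.0316
step 30	ang: 0.4022 -0.0607 -0.9038 0.4279	qd: -0.2857 0.0044 -0.0369 -0.0772	eef: -0.0897 0.0789 0.8040	u: -0.1215 0.3518 1.6982 0.0081
step 31	ang: 0.3966 -0.0604 -0.9040 0.4283	qd: -0.2790 -0.0056 0.0362 -0.0574	eef: -0.0876 0.0824 0.8039	u: -0.2042 0.3877 1.6198 -0.0100
step 32	ang: 0.3912 -0.0602 -0.9031 0.4290	qd: -0.2631 -0.0146 0.0753 -0.0412	eef: -0.0860 0.0853 0.8039	u: -0.2758 0.4151 1.5605 -0.0238
step 33	ang: 0.3862 -0.0602 -0.9016 0.4300	qd: -0.2445 -0.0216 0.0990 -0.0323	eef: -0.0847 0.0879 0.8039	u: -0.3375 0.4358 1.5127 -0.0344
step 34	ang: 0.3815 -0.0603 -0.8997 0.4311	qd: -0.2254 -0.0264 0.1131 -0.0277	eef: -0.0838 0.0900 0.8040	u: -0.3905 0.4511 1.4734 -0.0427
step 35	ang: 0.3772 -0.0605 -0.8976 0.4322	qd: -0.2067 -0.0291 0.1209 -0.0254	eef: -0.0831 0.0919 0.8041	u: -0.4359 0.4622 1.4407 -0.0492
step 36	ang: 0.3733 -0.0607 -0.8953 0.4334	qd: -0.1890 -0.0303 0.1243 -0.0245	eef: -0.0826 0.0935 0.8043	u: -0.4749 0.4703 1.4132 -0.0544
step 37	ang: 0.3697 -0.0609 -0.8931 0.4346	qd: -0.1724 -0.0306 0.1249 -0.0247	eef: -0.0822 0.0949 0.8044	u: -0.5082 0.4763 1.3898 -0.0586
step 38	ang: 0.3664 -0.0611 -0.8908 0.4357	qd: -0.1570 -0.0305 0.1236 -0.0256	eef: -0.0819 0.0961 0.8046
any joint saturated: no


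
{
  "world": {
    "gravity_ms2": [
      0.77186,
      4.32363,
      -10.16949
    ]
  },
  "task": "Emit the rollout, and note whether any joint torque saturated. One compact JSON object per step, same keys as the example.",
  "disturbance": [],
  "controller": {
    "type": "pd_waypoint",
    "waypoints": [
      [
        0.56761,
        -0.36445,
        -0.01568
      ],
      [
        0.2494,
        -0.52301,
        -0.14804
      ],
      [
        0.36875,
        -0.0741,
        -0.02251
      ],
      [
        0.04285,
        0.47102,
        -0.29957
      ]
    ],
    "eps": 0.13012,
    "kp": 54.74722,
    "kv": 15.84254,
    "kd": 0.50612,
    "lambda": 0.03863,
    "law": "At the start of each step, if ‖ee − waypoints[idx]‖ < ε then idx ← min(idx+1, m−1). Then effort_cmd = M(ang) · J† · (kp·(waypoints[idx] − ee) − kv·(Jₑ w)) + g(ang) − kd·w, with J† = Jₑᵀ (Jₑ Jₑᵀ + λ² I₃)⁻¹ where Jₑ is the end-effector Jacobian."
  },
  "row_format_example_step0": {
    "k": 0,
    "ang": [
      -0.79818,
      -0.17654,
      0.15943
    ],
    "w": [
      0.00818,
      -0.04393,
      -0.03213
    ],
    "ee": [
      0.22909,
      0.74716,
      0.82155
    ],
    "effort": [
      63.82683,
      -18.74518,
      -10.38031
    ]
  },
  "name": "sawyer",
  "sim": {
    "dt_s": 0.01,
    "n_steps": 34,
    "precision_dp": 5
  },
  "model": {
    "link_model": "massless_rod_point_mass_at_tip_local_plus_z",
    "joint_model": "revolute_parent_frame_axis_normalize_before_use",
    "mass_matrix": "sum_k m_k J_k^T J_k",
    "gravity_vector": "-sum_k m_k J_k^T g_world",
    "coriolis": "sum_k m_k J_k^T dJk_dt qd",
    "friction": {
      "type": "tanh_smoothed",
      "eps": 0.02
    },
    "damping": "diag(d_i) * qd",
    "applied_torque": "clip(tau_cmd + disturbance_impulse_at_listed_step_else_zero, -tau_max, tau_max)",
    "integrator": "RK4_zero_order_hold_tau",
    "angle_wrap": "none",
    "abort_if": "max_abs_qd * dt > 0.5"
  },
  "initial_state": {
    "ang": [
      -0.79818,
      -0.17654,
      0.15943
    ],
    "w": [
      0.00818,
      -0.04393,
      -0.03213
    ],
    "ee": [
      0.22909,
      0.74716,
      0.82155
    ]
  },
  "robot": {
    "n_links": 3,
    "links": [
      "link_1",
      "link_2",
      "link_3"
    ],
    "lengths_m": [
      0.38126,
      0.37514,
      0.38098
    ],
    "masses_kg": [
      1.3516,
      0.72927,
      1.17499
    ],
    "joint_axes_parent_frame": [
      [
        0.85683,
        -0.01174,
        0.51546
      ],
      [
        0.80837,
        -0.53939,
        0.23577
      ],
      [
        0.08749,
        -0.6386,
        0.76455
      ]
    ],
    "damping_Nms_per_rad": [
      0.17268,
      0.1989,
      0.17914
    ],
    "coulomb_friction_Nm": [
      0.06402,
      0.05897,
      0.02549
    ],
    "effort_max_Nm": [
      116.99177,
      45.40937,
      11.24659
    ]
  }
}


{"k":1,"ang":[-0.78603,-0.19833,0.18578],"w":[2.38276,-4.23895,5.14045],"ee":[0.23096,0.74571,0.82103],"effort":[59.78499,-14.42691,-11.07886]}
{"k":2,"ang":[-0.7539,-0.25447,0.24936],"w":[4.01351,-6.92278,7.41458],"ee":[0.23623,0.74074,0.81999],"effort":[52.23566,-12.32433,-9.83579]}
{"k":3,"ang":[-0.70777,-0.3329,0.32771],"w":[5.19331,-8.69587,8.08353],"ee":[0.24503,0.7316,0.81857],"effort":[41.72715,-10.62513,-7.82948]}
{"k":4,"ang":[-0.65176,-0.42508,0.40641],"w":[6.00483,-9.68554,7.50177],"ee":[0.25707,0.71835,0.81644],"effort":[31.77494,-8.74413,-5.54925]}
{"k":5,"ang":[-0.5889,-0.52425,0.47523],"w":[6.57492,-10.1156,6.15104],"ee":[0.27179,0.70161,0.8132],"effort":[24.67154,-6.64234,-3.379]}
{"k":6,"ang":[-0.52094,-0.62607,0.52882],"w":[7.02913,-10.23029,4.49271],"ee":[0.2884,0.68225,0.80837],"effort":[20.63512,-4.37952,-1.52913]}
{"k":7,"ang":[-0.44865,-0.72817,0.56541],"w":[7.44264,-10.1789,2.77595],"ee":[0.30604,0.66101,0.80155],"effort":[18.9525,-1.99739,-0.02646]}
{"k":8,"ang":[-0.37224,-0.82923,0.58487],"w":[7.84911,-10.02541,1.08349],"ee":[0.32383,0.6385,0.79247],"effort":[18.76772,0.47292,1.19]}
{"k":9,"ang":[-0.29175,-0.92833,0.58753],"w":[8.25872,-9.79136,-0.56718],"ee":[0.34102,0.61517,0.78102],"effort":[19.31483,2.98738,2.18818]}
{"k":10,"ang":[-0.20715,-1.02473,0.57392],"w":[8.66786,-9.48526,-2.15868],"ee":[0.35695,0.59138,0.76726],"effort":[19.93922,5.47096,3.00565]}
{"k":11,"ang":[-0.11854,-1.11766,0.5446],"w":[9.0601,-9.10086,-3.69636],"ee":[0.37113,0.56739,0.7514],"effort":[20.12469,7.80963,3.68108]}
{"k":12,"ang":[-0.02618,-1.20638,0.50036],"w":[9.41494,-8.64989,-5.12547],"ee":[0.38322,0.54342,0.7338],"effort":[19.54012,9.87369,4.19955]}
{"k":13,"ang":[0.06943,-1.29032,0.44261],"w":[9.71067,-8.15143,-6.38201],"ee":[0.39307,0.51964,0.71488],"effort":[18.1029,11.55228,4.53886]}
{"k":14,"ang":[0.16762,-1.36913,0.37339],"w":[9.93098,-7.62988,-7.4126],"ee":[0.40068,0.49619,0.69511],"effort":[15.98056,12.79231,4.68616]}
{"k":15,"ang":[0.26759,-1.44272,0.29509],"w":[10.06965,-7.10998,-8.1926],"ee":[0.40622,0.47321,0.67498],"effort":[13.49298,13.61033,4.64924]}
{"k":16,"ang":[0.36856,-1.51122,0.21022],"w":[10.13141,-6.61201,-8.73103],"ee":[0.40994,0.45082,0.65491],"effort":[10.97415,14.07231,4.4568]}
{"k":17,"ang":[0.46983,-1.57492,0.12104],"w":[10.12915,-6.14969,-9.06218],"ee":[0.41218,0.42912,0.63524],"effort":[8.67489,14.26115,4.15007]}
{"k":18,"ang":[0.57083,-1.63422,0.0294],"w":[10.07992,-5.73053,-9.2318],"ee":[0.41327,0.4082,0.61622],"effort":[6.73493,14.25247,3.77253]}
{"k":19,"ang":[0.6712,-1.68958,-0.06333],"w":[10.0014,-5.3574,-9.28566],"ee":[0.41355,0.38811,0.59805],"effort":[5.20172,14.10476,3.36265]}
{"k":20,"ang":[0.77072,-1.74145,-0.15618],"w":[9.90985,-5.03028,-9.26323],"ee":[0.41331,0.36889,0.58084],"effort":[4.06392,13.85919,2.9505]}
{"k":21,"ang":[0.86934,-1.79029,-0.24855],"w":[9.8193,-4.74758,-9.19557],"ee":[0.41279,0.35054,0.56463],"effort":[3.28077,13.54319,2.55729]}
{"k":22,"ang":[0.96712,-1.83652,-0.34011],"w":[9.74139,-4.50705,-9.1058],"ee":[0.41217,0.33303,0.54946],"effort":[2.80182,13.1743,2.19645]}
{"k":23,"ang":[1.06423,-1.88055,-0.43073],"w":[9.68572,-4.30629,-9.01044],"ee":[0.41161,0.31634,0.53531],"effort":[2.57809,12.76303,1.87524]}
{"k":24,"ang":[1.16094,-1.92277,-0.52041],"w":[9.66021,-4.1431,-8.92105],"ee":[0.41118,0.30042,0.52218],"effort":[2.56709,12.31484,1.59637]}
{"k":25,"ang":[1.25758,-1.96355,-0.60927],"w":[9.67151,-4.01562,-8.84562],"ee":[0.41095,0.28522,0.51004],"effort":[2.73432,11.83128,1.35944]}
{"k":26,"ang":[1.35455,-2.00323,-0.69746],"w":[9.72527,-3.92241,-8.78973],"ee":[0.41095,0.27068,0.49888],"effort":[3.05241,11.31069,1.16205]}
{"k":27,"ang":[1.4523,-2.04214,-0.78521],"w":[9.82638,-3.86249,-8.75734],"ee":[0.41118,0.25675,0.48866],"effort":[3.4988,10.74867,1.00061]}
{"k":28,"ang":[1.55131,-2.08062,-0.87276],"w":[9.97897,-3.83538,-8.75131],"ee":[0.41163,0.24335,0.47937],"effort":[4.05216,10.13847,0.87093]}
{"k":29,"ang":[1.65213,-2.119,-0.96039],"w":[10.18625,-3.84107,-8.77367],"ee":[0.41226,0.23043,0.47102],"effort":[4.68716,9.47142,0.76853]}
{"k":30,"ang":[1.75531,-2.15761,-1.0484],"w":[10.45002,-3.8799,-8.82564],"ee":[0.41303,0.21791,0.46359],"effort":[5.36722,8.7378,0.6887]}
{"k":31,"ang":[1.86142,-2.19677,-1.13708],"w":[10.76968,-3.95236,-8.90722],"ee":[0.41388,0.20573,0.45709],"effort":[6.03474,7.92842,0.6264]}
{"k":32,"ang":[1.97098,-2.23683,-1.22671],"w":[11.1407,-4.05865,-9.01641],"ee":[0.41473,0.1938,0.45155],"effort":[6.59936,7.03769,0.57585]}
{"k":33,"ang":[2.08445,-2.27812,-1.31756],"w":[11.55222,-4.19781,-9.14773],"ee":[0.41552,0.18202,0.44697],"effort":[6.92756,6.06843,0.52992]}
{"k":34,"ang":[2.20216,-2.32095,-1.40978],"w":[11.98404,-4.36638,-9.29005],"ee":[0.41613,0.1703,0.44336]}
{"summary": "any joint saturated: no"}
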